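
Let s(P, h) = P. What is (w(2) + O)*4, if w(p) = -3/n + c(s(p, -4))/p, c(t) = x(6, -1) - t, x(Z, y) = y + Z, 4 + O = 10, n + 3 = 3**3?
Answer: 59/2 ≈ 29.500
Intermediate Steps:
n = 24 (n = -3 + 3**3 = -3 + 27 = 24)
O = 6 (O = -4 + 10 = 6)
x(Z, y) = Z + y
c(t) = 5 - t (c(t) = (6 - 1) - t = 5 - t)
w(p) = -1/8 + (5 - p)/p (w(p) = -3/24 + (5 - p)/p = -3*1/24 + (5 - p)/p = -1/8 + (5 - p)/p)
(w(2) + O)*4 = ((-9/8 + 5/2) + 6)*4 = (11/8 + 6)*4 = (59/8)*4 = 59/2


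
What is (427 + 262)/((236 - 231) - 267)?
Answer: -689/262 ≈ -2.6298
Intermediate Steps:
(427 + 262)/((236 - 231) - 267) = 689/(5 - 267) = 689/(-262) = 689*(-1/262) = -689/262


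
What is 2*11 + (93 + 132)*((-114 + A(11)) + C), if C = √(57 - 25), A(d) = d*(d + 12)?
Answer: 31297 + 900*√2 ≈ 32570.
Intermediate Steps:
A(d) = d*(12 + d)
C = 4*√2 (C = √32 = 4*√2 ≈ 5.6569)
2*11 + (93 + 132)*((-114 + A(11)) + C) = 2*11 + (93 + 132)*((-114 + 11*(12 + 11)) + 4*√2) = 22 + 225*((-114 + 11*23) + 4*√2) = 22 + 225*((-114 + 253) + 4*√2) = 22 + 225*(139 + 4*√2) = 22 + (31275 + 900*√2) = 31297 + 900*√2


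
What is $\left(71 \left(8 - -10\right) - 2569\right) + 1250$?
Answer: $-41$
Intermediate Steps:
$\left(71 \left(8 - -10\right) - 2569\right) + 1250 = \left(71 \left(8 + 10\right) - 2569\right) + 1250 = \left(71 \cdot 18 - 2569\right) + 1250 = \left(1278 - 2569\right) + 1250 = -1291 + 1250 = -41$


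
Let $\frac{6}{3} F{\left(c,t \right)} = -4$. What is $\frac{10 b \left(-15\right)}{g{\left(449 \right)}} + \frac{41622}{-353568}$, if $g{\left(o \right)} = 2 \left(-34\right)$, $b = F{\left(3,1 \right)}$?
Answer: $- \frac{4537529}{1001776} \approx -4.5295$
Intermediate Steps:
$F{\left(c,t \right)} = -2$ ($F{\left(c,t \right)} = \frac{1}{2} \left(-4\right) = -2$)
$b = -2$
$g{\left(o \right)} = -68$
$\frac{10 b \left(-15\right)}{g{\left(449 \right)}} + \frac{41622}{-353568} = \frac{10 \left(-2\right) \left(-15\right)}{-68} + \frac{41622}{-353568} = \left(-20\right) \left(-15\right) \left(- \frac{1}{68}\right) + 41622 \left(- \frac{1}{353568}\right) = 300 \left(- \frac{1}{68}\right) - \frac{6937}{58928} = - \frac{75}{17} - \frac{6937}{58928} = - \frac{4537529}{1001776}$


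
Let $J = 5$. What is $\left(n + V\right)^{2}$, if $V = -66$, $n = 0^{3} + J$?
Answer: $3721$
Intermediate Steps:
$n = 5$ ($n = 0^{3} + 5 = 0 + 5 = 5$)
$\left(n + V\right)^{2} = \left(5 - 66\right)^{2} = \left(-61\right)^{2} = 3721$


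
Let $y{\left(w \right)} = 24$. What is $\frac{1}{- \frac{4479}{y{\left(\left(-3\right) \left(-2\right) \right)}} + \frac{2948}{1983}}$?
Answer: $- \frac{15864}{2937035} \approx -0.0054014$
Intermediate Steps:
$\frac{1}{- \frac{4479}{y{\left(\left(-3\right) \left(-2\right) \right)}} + \frac{2948}{1983}} = \frac{1}{- \frac{4479}{24} + \frac{2948}{1983}} = \frac{1}{\left(-4479\right) \frac{1}{24} + 2948 \cdot \frac{1}{1983}} = \frac{1}{- \frac{1493}{8} + \frac{2948}{1983}} = \frac{1}{- \frac{2937035}{15864}} = - \frac{15864}{2937035}$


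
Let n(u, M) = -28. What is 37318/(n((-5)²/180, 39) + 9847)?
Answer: 37318/9819 ≈ 3.8006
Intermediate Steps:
37318/(n((-5)²/180, 39) + 9847) = 37318/(-28 + 9847) = 37318/9819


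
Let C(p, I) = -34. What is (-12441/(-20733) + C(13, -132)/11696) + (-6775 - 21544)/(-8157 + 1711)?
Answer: 38238123259/7662308632 ≈ 4.9904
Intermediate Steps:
(-12441/(-20733) + C(13, -132)/11696) + (-6775 - 21544)/(-8157 + 1711) = (-12441/(-20733) - 34/11696) + (-6775 - 21544)/(-8157 + 1711) = (-12441*(-1/20733) - 34*1/11696) - 28319/(-6446) = (4147/6911 - 1/344) - 28319*(-1/6446) = 1419657/2377384 + 28319/6446 = 38238123259/7662308632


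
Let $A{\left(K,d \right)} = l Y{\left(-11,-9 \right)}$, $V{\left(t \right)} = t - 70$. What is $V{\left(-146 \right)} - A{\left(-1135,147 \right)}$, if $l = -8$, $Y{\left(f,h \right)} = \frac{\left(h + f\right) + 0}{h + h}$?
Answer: $- \frac{1864}{9} \approx -207.11$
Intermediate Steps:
$Y{\left(f,h \right)} = \frac{f + h}{2 h}$ ($Y{\left(f,h \right)} = \frac{\left(f + h\right) + 0}{2 h} = \left(f + h\right) \frac{1}{2 h} = \frac{f + h}{2 h}$)
$V{\left(t \right)} = -70 + t$ ($V{\left(t \right)} = t - 70 = -70 + t$)
$A{\left(K,d \right)} = - \frac{80}{9}$ ($A{\left(K,d \right)} = - 8 \frac{-11 - 9}{2 \left(-9\right)} = - 8 \cdot \frac{1}{2} \left(- \frac{1}{9}\right) \left(-20\right) = \left(-8\right) \frac{10}{9} = - \frac{80}{9}$)
$V{\left(-146 \right)} - A{\left(-1135,147 \right)} = \left(-70 - 146\right) - - \frac{80}{9} = -216 + \frac{80}{9} = - \frac{1864}{9}$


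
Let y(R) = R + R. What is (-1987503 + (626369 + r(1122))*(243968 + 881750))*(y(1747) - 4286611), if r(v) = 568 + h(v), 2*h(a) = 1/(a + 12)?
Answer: -3427877407057252815817/1134 ≈ -3.0228e+18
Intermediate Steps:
y(R) = 2*R
h(a) = 1/(2*(12 + a)) (h(a) = 1/(2*(a + 12)) = 1/(2*(12 + a)))
r(v) = 568 + 1/(2*(12 + v))
(-1987503 + (626369 + r(1122))*(243968 + 881750))*(y(1747) - 4286611) = (-1987503 + (626369 + (13633 + 1136*1122)/(2*(12 + 1122)))*(243968 + 881750))*(2*1747 - 4286611) = (-1987503 + (626369 + (½)*(13633 + 1274592)/1134)*1125718)*(3494 - 4286611) = (-1987503 + (626369 + (½)*(1/1134)*1288225)*1125718)*(-4283117) = (-1987503 + (626369 + 1288225/2268)*1125718)*(-4283117) = (-1987503 + (1421893117/2268)*1125718)*(-4283117) = (-1987503 + 800325337941503/1134)*(-4283117) = (800323084113101/1134)*(-4283117) = -3427877407057252815817/1134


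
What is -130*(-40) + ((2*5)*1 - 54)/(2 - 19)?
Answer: 88444/17 ≈ 5202.6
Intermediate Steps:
-130*(-40) + ((2*5)*1 - 54)/(2 - 19) = 5200 + (10*1 - 54)/(-17) = 5200 + (10 - 54)*(-1/17) = 5200 - 44*(-1/17) = 5200 + 44/17 = 88444/17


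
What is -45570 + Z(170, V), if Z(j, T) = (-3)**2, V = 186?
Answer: -45561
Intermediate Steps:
Z(j, T) = 9
-45570 + Z(170, V) = -45570 + 9 = -45561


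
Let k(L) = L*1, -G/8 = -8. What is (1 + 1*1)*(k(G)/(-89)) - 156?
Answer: -14012/89 ≈ -157.44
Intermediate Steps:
G = 64 (G = -8*(-8) = 64)
k(L) = L
(1 + 1*1)*(k(G)/(-89)) - 156 = (1 + 1*1)*(64/(-89)) - 156 = (1 + 1)*(64*(-1/89)) - 156 = 2*(-64/89) - 156 = -128/89 - 156 = -14012/89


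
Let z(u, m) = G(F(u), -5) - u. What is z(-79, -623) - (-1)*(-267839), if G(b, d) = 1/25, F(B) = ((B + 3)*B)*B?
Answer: -6693999/25 ≈ -2.6776e+5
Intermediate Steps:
F(B) = B**2*(3 + B) (F(B) = ((3 + B)*B)*B = (B*(3 + B))*B = B**2*(3 + B))
G(b, d) = 1/25
z(u, m) = 1/25 - u
z(-79, -623) - (-1)*(-267839) = (1/25 - 1*(-79)) - (-1)*(-267839) = (1/25 + 79) - 1*267839 = 1976/25 - 267839 = -6693999/25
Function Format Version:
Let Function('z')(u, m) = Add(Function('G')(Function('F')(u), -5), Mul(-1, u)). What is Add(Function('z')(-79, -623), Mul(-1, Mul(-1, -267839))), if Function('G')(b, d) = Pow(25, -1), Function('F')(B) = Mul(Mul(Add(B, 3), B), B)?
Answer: Rational(-6693999, 25) ≈ -2.6776e+5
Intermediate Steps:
Function('F')(B) = Mul(Pow(B, 2), Add(3, B)) (Function('F')(B) = Mul(Mul(Add(3, B), B), B) = Mul(Mul(B, Add(3, B)), B) = Mul(Pow(B, 2), Add(3, B)))
Function('G')(b, d) = Rational(1, 25)
Function('z')(u, m) = Add(Rational(1, 25), Mul(-1, u))
Add(Function('z')(-79, -623), Mul(-1, Mul(-1, -267839))) = Add(Add(Rational(1, 25), Mul(-1, -79)), Mul(-1, Mul(-1, -267839))) = Add(Add(Rational(1, 25), 79), Mul(-1, 267839)) = Add(Rational(1976, 25), -267839) = Rational(-6693999, 25)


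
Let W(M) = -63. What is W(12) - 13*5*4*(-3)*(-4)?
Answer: -3183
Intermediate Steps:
W(12) - 13*5*4*(-3)*(-4) = -63 - 13*5*4*(-3)*(-4) = -63 - 260*(-3)*(-4) = -63 - 13*(-60)*(-4) = -63 + 780*(-4) = -63 - 3120 = -3183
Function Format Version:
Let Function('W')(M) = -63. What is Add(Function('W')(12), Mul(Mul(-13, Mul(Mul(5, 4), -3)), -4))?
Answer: -3183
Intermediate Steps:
Add(Function('W')(12), Mul(Mul(-13, Mul(Mul(5, 4), -3)), -4)) = Add(-63, Mul(Mul(-13, Mul(Mul(5, 4), -3)), -4)) = Add(-63, Mul(Mul(-13, Mul(20, -3)), -4)) = Add(-63, Mul(Mul(-13, -60), -4)) = Add(-63, Mul(780, -4)) = Add(-63, -3120) = -3183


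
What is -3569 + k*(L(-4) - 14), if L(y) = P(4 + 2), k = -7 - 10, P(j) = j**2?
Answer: -3943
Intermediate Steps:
k = -17
L(y) = 36 (L(y) = (4 + 2)**2 = 6**2 = 36)
-3569 + k*(L(-4) - 14) = -3569 - 17*(36 - 14) = -3569 - 17*22 = -3569 - 374 = -3943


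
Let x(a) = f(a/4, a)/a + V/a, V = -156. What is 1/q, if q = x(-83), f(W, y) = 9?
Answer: 83/147 ≈ 0.56463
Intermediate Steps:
x(a) = -147/a (x(a) = 9/a - 156/a = -147/a)
q = 147/83 (q = -147/(-83) = -147*(-1/83) = 147/83 ≈ 1.7711)
1/q = 1/(147/83) = 83/147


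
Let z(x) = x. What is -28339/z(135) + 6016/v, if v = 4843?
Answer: -136433617/653805 ≈ -208.68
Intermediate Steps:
-28339/z(135) + 6016/v = -28339/135 + 6016/4843 = -136433617/653805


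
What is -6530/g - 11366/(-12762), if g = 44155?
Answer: 41852987/56350611 ≈ 0.74272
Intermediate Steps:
-6530/g - 11366/(-12762) = -6530/44155 - 11366/(-12762) = -6530*1/44155 - 11366*(-1/12762) = -1306/8831 + 5683/6381 = 41852987/56350611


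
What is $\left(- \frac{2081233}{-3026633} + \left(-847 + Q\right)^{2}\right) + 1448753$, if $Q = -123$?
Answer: $\frac{7232604709582}{3026633} \approx 2.3897 \cdot 10^{6}$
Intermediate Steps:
$\left(- \frac{2081233}{-3026633} + \left(-847 + Q\right)^{2}\right) + 1448753 = \left(- \frac{2081233}{-3026633} + \left(-847 - 123\right)^{2}\right) + 1448753 = \left(\left(-2081233\right) \left(- \frac{1}{3026633}\right) + \left(-970\right)^{2}\right) + 1448753 = \left(\frac{2081233}{3026633} + 940900\right) + 1448753 = \frac{2847761070933}{3026633} + 1448753 = \frac{7232604709582}{3026633}$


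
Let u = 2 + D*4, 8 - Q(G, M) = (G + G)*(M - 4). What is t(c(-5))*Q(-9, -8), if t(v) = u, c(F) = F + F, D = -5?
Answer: 3744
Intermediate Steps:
Q(G, M) = 8 - 2*G*(-4 + M) (Q(G, M) = 8 - (G + G)*(M - 4) = 8 - 2*G*(-4 + M))
c(F) = 2*F
u = -18 (u = 2 - 5*4 = 2 - 20 = -18)
t(v) = -18
t(c(-5))*Q(-9, -8) = -18*(8 + 8*(-9) - 2*(-9)*(-8)) = -18*(8 - 72 - 144) = -18*(-208) = 3744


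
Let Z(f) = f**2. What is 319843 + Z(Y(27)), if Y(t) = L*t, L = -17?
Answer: 530524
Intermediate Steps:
Y(t) = -17*t
319843 + Z(Y(27)) = 319843 + (-17*27)**2 = 319843 + (-459)**2 = 319843 + 210681 = 530524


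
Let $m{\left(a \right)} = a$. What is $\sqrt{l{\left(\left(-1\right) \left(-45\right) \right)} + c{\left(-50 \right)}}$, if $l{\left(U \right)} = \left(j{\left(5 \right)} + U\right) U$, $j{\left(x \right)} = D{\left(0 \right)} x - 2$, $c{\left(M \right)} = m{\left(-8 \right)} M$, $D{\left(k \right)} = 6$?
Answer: $\sqrt{3685} \approx 60.704$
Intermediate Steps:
$c{\left(M \right)} = - 8 M$
$j{\left(x \right)} = -2 + 6 x$ ($j{\left(x \right)} = 6 x - 2 = -2 + 6 x$)
$l{\left(U \right)} = U \left(28 + U\right)$ ($l{\left(U \right)} = \left(\left(-2 + 6 \cdot 5\right) + U\right) U = \left(\left(-2 + 30\right) + U\right) U = \left(28 + U\right) U = U \left(28 + U\right)$)
$\sqrt{l{\left(\left(-1\right) \left(-45\right) \right)} + c{\left(-50 \right)}} = \sqrt{\left(-1\right) \left(-45\right) \left(28 - -45\right) - -400} = \sqrt{45 \left(28 + 45\right) + 400} = \sqrt{45 \cdot 73 + 400} = \sqrt{3285 + 400} = \sqrt{3685}$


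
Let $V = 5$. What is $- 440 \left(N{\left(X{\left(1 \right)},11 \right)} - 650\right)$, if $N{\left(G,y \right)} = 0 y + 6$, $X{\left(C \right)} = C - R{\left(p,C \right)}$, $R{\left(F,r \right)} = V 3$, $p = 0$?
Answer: $283360$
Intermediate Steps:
$R{\left(F,r \right)} = 15$ ($R{\left(F,r \right)} = 5 \cdot 3 = 15$)
$X{\left(C \right)} = -15 + C$ ($X{\left(C \right)} = C - 15 = -15 + C$)
$N{\left(G,y \right)} = 6$ ($N{\left(G,y \right)} = 0 + 6 = 6$)
$- 440 \left(N{\left(X{\left(1 \right)},11 \right)} - 650\right) = - 440 \left(6 - 650\right) = \left(-440\right) \left(-644\right) = 283360$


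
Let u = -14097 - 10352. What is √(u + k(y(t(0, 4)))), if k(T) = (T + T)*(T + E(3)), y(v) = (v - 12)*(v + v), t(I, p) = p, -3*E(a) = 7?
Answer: 5*I*√5745/3 ≈ 126.33*I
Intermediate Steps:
E(a) = -7/3 (E(a) = -⅓*7 = -7/3)
y(v) = 2*v*(-12 + v) (y(v) = (-12 + v)*(2*v) = 2*v*(-12 + v))
k(T) = 2*T*(-7/3 + T) (k(T) = (T + T)*(T - 7/3) = (2*T)*(-7/3 + T) = 2*T*(-7/3 + T))
u = -24449
√(u + k(y(t(0, 4)))) = √(-24449 + 2*(2*4*(-12 + 4))*(-7 + 3*(2*4*(-12 + 4)))/3) = √(-24449 + 2*(2*4*(-8))*(-7 + 3*(2*4*(-8)))/3) = √(-24449 + (⅔)*(-64)*(-7 + 3*(-64))) = √(-24449 + (⅔)*(-64)*(-7 - 192)) = √(-24449 + (⅔)*(-64)*(-199)) = √(-24449 + 25472/3) = √(-47875/3) = 5*I*√5745/3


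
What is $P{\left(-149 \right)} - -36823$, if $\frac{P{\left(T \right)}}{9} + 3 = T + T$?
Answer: $34114$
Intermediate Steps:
$P{\left(T \right)} = -27 + 18 T$ ($P{\left(T \right)} = -27 + 9 \left(T + T\right) = -27 + 9 \cdot 2 T = -27 + 18 T$)
$P{\left(-149 \right)} - -36823 = \left(-27 + 18 \left(-149\right)\right) - -36823 = \left(-27 - 2682\right) + 36823 = -2709 + 36823 = 34114$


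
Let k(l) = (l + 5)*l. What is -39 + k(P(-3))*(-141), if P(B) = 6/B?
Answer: 807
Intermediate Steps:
k(l) = l*(5 + l) (k(l) = (5 + l)*l = l*(5 + l))
-39 + k(P(-3))*(-141) = -39 + ((6/(-3))*(5 + 6/(-3)))*(-141) = -39 + ((6*(-⅓))*(5 + 6*(-⅓)))*(-141) = -39 - 2*(5 - 2)*(-141) = -39 - 2*3*(-141) = -39 - 6*(-141) = -39 + 846 = 807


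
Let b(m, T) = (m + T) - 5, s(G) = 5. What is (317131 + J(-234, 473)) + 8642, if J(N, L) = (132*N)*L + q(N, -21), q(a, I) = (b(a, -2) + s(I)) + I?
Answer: -14284508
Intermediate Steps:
b(m, T) = -5 + T + m (b(m, T) = (T + m) - 5 = -5 + T + m)
q(a, I) = -2 + I + a (q(a, I) = ((-5 - 2 + a) + 5) + I = ((-7 + a) + 5) + I = (-2 + a) + I = -2 + I + a)
J(N, L) = -23 + N + 132*L*N (J(N, L) = (132*N)*L + (-2 - 21 + N) = 132*L*N + (-23 + N) = -23 + N + 132*L*N)
(317131 + J(-234, 473)) + 8642 = (317131 + (-23 - 234 + 132*473*(-234))) + 8642 = (317131 + (-23 - 234 - 14610024)) + 8642 = (317131 - 14610281) + 8642 = -14293150 + 8642 = -14284508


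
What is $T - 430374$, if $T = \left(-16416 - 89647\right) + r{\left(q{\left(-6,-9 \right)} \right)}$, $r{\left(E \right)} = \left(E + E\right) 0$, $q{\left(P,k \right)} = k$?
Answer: $-536437$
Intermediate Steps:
$r{\left(E \right)} = 0$ ($r{\left(E \right)} = 2 E 0 = 0$)
$T = -106063$ ($T = \left(-16416 - 89647\right) + 0 = -106063 + 0 = -106063$)
$T - 430374 = -106063 - 430374 = -536437$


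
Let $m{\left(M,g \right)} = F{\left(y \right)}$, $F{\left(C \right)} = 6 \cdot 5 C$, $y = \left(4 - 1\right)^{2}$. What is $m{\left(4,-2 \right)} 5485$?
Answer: $1480950$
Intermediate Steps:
$y = 9$ ($y = 3^{2} = 9$)
$F{\left(C \right)} = 30 C$
$m{\left(M,g \right)} = 270$ ($m{\left(M,g \right)} = 30 \cdot 9 = 270$)
$m{\left(4,-2 \right)} 5485 = 270 \cdot 5485 = 1480950$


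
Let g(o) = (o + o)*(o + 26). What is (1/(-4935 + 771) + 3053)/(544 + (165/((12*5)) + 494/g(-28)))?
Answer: 177977674/32130465 ≈ 5.5392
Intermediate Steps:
g(o) = 2*o*(26 + o) (g(o) = (2*o)*(26 + o) = 2*o*(26 + o))
(1/(-4935 + 771) + 3053)/(544 + (165/((12*5)) + 494/g(-28))) = (1/(-4935 + 771) + 3053)/(544 + (165/((12*5)) + 494/((2*(-28)*(26 - 28))))) = (1/(-4164) + 3053)/(544 + (165/60 + 494/((2*(-28)*(-2))))) = (-1/4164 + 3053)/(544 + (165*(1/60) + 494/112)) = 12712691/(4164*(544 + (11/4 + 494*(1/112)))) = 12712691/(4164*(544 + (11/4 + 247/56))) = 12712691/(4164*(544 + 401/56)) = 12712691/(4164*(30865/56)) = (12712691/4164)*(56/30865) = 177977674/32130465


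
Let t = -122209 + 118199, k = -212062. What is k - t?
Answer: -208052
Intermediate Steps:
t = -4010
k - t = -212062 - 1*(-4010) = -212062 + 4010 = -208052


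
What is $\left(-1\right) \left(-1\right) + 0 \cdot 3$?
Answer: $1$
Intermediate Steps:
$\left(-1\right) \left(-1\right) + 0 \cdot 3 = 1 + 0 = 1$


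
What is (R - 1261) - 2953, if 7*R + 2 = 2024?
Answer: -27476/7 ≈ -3925.1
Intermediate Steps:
R = 2022/7 (R = -2/7 + (1/7)*2024 = -2/7 + 2024/7 = 2022/7 ≈ 288.86)
(R - 1261) - 2953 = (2022/7 - 1261) - 2953 = -6805/7 - 2953 = -27476/7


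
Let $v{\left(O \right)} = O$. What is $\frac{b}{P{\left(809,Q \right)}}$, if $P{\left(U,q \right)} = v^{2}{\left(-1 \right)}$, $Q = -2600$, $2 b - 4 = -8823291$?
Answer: $- \frac{8823287}{2} \approx -4.4116 \cdot 10^{6}$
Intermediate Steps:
$b = - \frac{8823287}{2}$ ($b = 2 + \frac{1}{2} \left(-8823291\right) = 2 - \frac{8823291}{2} = - \frac{8823287}{2} \approx -4.4116 \cdot 10^{6}$)
$P{\left(U,q \right)} = 1$ ($P{\left(U,q \right)} = \left(-1\right)^{2} = 1$)
$\frac{b}{P{\left(809,Q \right)}} = - \frac{8823287}{2 \cdot 1} = \left(- \frac{8823287}{2}\right) 1 = - \frac{8823287}{2}$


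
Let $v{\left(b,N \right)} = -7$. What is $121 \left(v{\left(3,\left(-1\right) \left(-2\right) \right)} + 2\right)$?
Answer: $-605$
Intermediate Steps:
$121 \left(v{\left(3,\left(-1\right) \left(-2\right) \right)} + 2\right) = 121 \left(-7 + 2\right) = 121 \left(-5\right) = -605$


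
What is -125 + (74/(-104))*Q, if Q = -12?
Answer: -1514/13 ≈ -116.46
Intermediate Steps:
-125 + (74/(-104))*Q = -125 + (74/(-104))*(-12) = -125 + (74*(-1/104))*(-12) = -125 - 37/52*(-12) = -125 + 111/13 = -1514/13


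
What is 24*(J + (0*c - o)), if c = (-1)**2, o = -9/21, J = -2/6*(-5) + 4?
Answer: 1024/7 ≈ 146.29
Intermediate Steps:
J = 17/3 (J = -2*1/6*(-5) + 4 = -1/3*(-5) + 4 = 5/3 + 4 = 17/3 ≈ 5.6667)
o = -3/7 (o = -9*1/21 = -3/7 ≈ -0.42857)
c = 1
24*(J + (0*c - o)) = 24*(17/3 + (0*1 - 1*(-3/7))) = 24*(17/3 + (0 + 3/7)) = 24*(17/3 + 3/7) = 24*(128/21) = 1024/7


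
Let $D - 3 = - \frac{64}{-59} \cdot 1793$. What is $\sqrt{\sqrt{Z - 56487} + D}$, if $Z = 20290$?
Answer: $\frac{\sqrt{6780811 + 3481 i \sqrt{36197}}}{59} \approx 44.188 + 2.1528 i$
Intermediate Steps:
$D = \frac{114929}{59}$ ($D = 3 + - \frac{64}{-59} \cdot 1793 = 3 + \left(-64\right) \left(- \frac{1}{59}\right) 1793 = 3 + \frac{64}{59} \cdot 1793 = 3 + \frac{114752}{59} = \frac{114929}{59} \approx 1947.9$)
$\sqrt{\sqrt{Z - 56487} + D} = \sqrt{\sqrt{20290 - 56487} + \frac{114929}{59}} = \sqrt{\sqrt{-36197} + \frac{114929}{59}} = \sqrt{i \sqrt{36197} + \frac{114929}{59}} = \sqrt{\frac{114929}{59} + i \sqrt{36197}}$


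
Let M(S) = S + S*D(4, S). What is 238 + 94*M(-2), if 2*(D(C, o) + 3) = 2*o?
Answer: 990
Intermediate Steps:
D(C, o) = -3 + o (D(C, o) = -3 + (2*o)/2 = -3 + o)
M(S) = S + S*(-3 + S)
238 + 94*M(-2) = 238 + 94*(-2*(-2 - 2)) = 238 + 94*(-2*(-4)) = 238 + 94*8 = 238 + 752 = 990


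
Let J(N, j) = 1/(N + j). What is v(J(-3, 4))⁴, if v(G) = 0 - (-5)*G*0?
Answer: 0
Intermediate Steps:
v(G) = 0 (v(G) = 0 - (-5)*0 = 0 - 1*0 = 0 + 0 = 0)
v(J(-3, 4))⁴ = 0⁴ = 0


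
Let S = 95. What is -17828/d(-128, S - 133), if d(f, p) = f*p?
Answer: -4457/1216 ≈ -3.6653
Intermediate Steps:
-17828/d(-128, S - 133) = -17828*(-1/(128*(95 - 133))) = -17828/((-128*(-38))) = -17828/4864 = -17828*1/4864 = -4457/1216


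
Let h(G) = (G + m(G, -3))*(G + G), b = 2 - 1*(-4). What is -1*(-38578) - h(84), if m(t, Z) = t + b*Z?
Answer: 13378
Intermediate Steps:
b = 6 (b = 2 + 4 = 6)
m(t, Z) = t + 6*Z
h(G) = 2*G*(-18 + 2*G) (h(G) = (G + (G + 6*(-3)))*(G + G) = (G + (G - 18))*(2*G) = (G + (-18 + G))*(2*G) = (-18 + 2*G)*(2*G) = 2*G*(-18 + 2*G))
-1*(-38578) - h(84) = -1*(-38578) - 4*84*(-9 + 84) = 38578 - 4*84*75 = 38578 - 1*25200 = 38578 - 25200 = 13378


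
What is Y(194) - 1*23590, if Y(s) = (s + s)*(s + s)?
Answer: 126954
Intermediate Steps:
Y(s) = 4*s² (Y(s) = (2*s)*(2*s) = 4*s²)
Y(194) - 1*23590 = 4*194² - 1*23590 = 4*37636 - 23590 = 150544 - 23590 = 126954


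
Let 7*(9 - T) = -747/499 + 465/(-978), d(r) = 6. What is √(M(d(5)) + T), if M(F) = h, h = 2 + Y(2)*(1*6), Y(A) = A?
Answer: 9*√372703540118/1138718 ≈ 4.8251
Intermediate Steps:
T = 10569329/1138718 (T = 9 - (-747/499 + 465/(-978))/7 = 9 - (-747*1/499 + 465*(-1/978))/7 = 9 - (-747/499 - 155/326)/7 = 9 - ⅐*(-320867/162674) = 9 + 320867/1138718 = 10569329/1138718 ≈ 9.2818)
h = 14 (h = 2 + 2*(1*6) = 2 + 2*6 = 2 + 12 = 14)
M(F) = 14
√(M(d(5)) + T) = √(14 + 10569329/1138718) = √(26511381/1138718) = 9*√372703540118/1138718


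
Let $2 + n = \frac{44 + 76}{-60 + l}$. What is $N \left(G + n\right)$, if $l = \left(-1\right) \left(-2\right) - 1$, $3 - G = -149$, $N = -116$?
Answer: $- \frac{1012680}{59} \approx -17164.0$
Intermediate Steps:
$G = 152$ ($G = 3 - -149 = 3 + 149 = 152$)
$l = 1$ ($l = 2 - 1 = 1$)
$n = - \frac{238}{59}$ ($n = -2 + \frac{44 + 76}{-60 + 1} = -2 + \frac{120}{-59} = -2 + 120 \left(- \frac{1}{59}\right) = -2 - \frac{120}{59} = - \frac{238}{59} \approx -4.0339$)
$N \left(G + n\right) = - 116 \left(152 - \frac{238}{59}\right) = \left(-116\right) \frac{8730}{59} = - \frac{1012680}{59}$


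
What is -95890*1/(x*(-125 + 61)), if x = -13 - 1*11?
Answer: -47945/768 ≈ -62.428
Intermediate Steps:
x = -24 (x = -13 - 11 = -24)
-95890*1/(x*(-125 + 61)) = -95890*(-1/(24*(-125 + 61))) = -95890/((-24*(-64))) = -95890/1536 = -95890*1/1536 = -47945/768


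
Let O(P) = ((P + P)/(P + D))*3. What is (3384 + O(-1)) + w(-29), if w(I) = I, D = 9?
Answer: 13417/4 ≈ 3354.3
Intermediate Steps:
O(P) = 6*P/(9 + P) (O(P) = ((P + P)/(P + 9))*3 = ((2*P)/(9 + P))*3 = (2*P/(9 + P))*3 = 6*P/(9 + P))
(3384 + O(-1)) + w(-29) = (3384 + 6*(-1)/(9 - 1)) - 29 = (3384 + 6*(-1)/8) - 29 = (3384 + 6*(-1)*(⅛)) - 29 = (3384 - ¾) - 29 = 13533/4 - 29 = 13417/4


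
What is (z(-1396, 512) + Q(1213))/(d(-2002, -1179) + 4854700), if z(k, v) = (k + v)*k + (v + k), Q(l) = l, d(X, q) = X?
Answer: 1234393/4852698 ≈ 0.25437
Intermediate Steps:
z(k, v) = k + v + k*(k + v) (z(k, v) = k*(k + v) + (k + v) = k + v + k*(k + v))
(z(-1396, 512) + Q(1213))/(d(-2002, -1179) + 4854700) = ((-1396 + 512 + (-1396)² - 1396*512) + 1213)/(-2002 + 4854700) = ((-1396 + 512 + 1948816 - 714752) + 1213)/4852698 = (1233180 + 1213)*(1/4852698) = 1234393*(1/4852698) = 1234393/4852698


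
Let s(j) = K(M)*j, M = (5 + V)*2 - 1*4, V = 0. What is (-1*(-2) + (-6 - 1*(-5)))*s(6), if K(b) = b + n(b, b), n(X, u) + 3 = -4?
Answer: -6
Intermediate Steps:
n(X, u) = -7 (n(X, u) = -3 - 4 = -7)
M = 6 (M = (5 + 0)*2 - 1*4 = 5*2 - 4 = 10 - 4 = 6)
K(b) = -7 + b (K(b) = b - 7 = -7 + b)
s(j) = -j (s(j) = (-7 + 6)*j = -j)
(-1*(-2) + (-6 - 1*(-5)))*s(6) = (-1*(-2) + (-6 - 1*(-5)))*(-1*6) = (2 + (-6 + 5))*(-6) = (2 - 1)*(-6) = 1*(-6) = -6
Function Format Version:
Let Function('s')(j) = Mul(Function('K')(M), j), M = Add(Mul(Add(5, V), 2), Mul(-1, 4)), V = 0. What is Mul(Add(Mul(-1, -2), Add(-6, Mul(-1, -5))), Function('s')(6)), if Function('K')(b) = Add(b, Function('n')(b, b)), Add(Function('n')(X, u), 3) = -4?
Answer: -6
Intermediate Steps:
Function('n')(X, u) = -7 (Function('n')(X, u) = Add(-3, -4) = -7)
M = 6 (M = Add(Mul(Add(5, 0), 2), Mul(-1, 4)) = Add(Mul(5, 2), -4) = Add(10, -4) = 6)
Function('K')(b) = Add(-7, b) (Function('K')(b) = Add(b, -7) = Add(-7, b))
Function('s')(j) = Mul(-1, j) (Function('s')(j) = Mul(Add(-7, 6), j) = Mul(-1, j))
Mul(Add(Mul(-1, -2), Add(-6, Mul(-1, -5))), Function('s')(6)) = Mul(Add(Mul(-1, -2), Add(-6, Mul(-1, -5))), Mul(-1, 6)) = Mul(Add(2, Add(-6, 5)), -6) = Mul(Add(2, -1), -6) = Mul(1, -6) = -6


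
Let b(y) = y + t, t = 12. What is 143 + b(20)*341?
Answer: 11055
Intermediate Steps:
b(y) = 12 + y (b(y) = y + 12 = 12 + y)
143 + b(20)*341 = 143 + (12 + 20)*341 = 143 + 32*341 = 143 + 10912 = 11055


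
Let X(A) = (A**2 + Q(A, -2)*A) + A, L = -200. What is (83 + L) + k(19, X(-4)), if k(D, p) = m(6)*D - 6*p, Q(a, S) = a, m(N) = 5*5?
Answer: 190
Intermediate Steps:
m(N) = 25
X(A) = A + 2*A**2 (X(A) = (A**2 + A*A) + A = (A**2 + A**2) + A = 2*A**2 + A = A + 2*A**2)
k(D, p) = -6*p + 25*D (k(D, p) = 25*D - 6*p = -6*p + 25*D)
(83 + L) + k(19, X(-4)) = (83 - 200) + (-(-24)*(1 + 2*(-4)) + 25*19) = -117 + (-(-24)*(1 - 8) + 475) = -117 + (-(-24)*(-7) + 475) = -117 + (-6*28 + 475) = -117 + (-168 + 475) = -117 + 307 = 190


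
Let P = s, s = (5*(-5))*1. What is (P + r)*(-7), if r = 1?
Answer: 168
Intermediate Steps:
s = -25 (s = -25*1 = -25)
P = -25
(P + r)*(-7) = (-25 + 1)*(-7) = -24*(-7) = 168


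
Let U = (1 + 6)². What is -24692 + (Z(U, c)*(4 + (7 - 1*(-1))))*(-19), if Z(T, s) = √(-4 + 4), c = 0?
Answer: -24692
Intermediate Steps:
U = 49 (U = 7² = 49)
Z(T, s) = 0 (Z(T, s) = √0 = 0)
-24692 + (Z(U, c)*(4 + (7 - 1*(-1))))*(-19) = -24692 + (0*(4 + (7 - 1*(-1))))*(-19) = -24692 + (0*(4 + (7 + 1)))*(-19) = -24692 + (0*(4 + 8))*(-19) = -24692 + (0*12)*(-19) = -24692 + 0*(-19) = -24692 + 0 = -24692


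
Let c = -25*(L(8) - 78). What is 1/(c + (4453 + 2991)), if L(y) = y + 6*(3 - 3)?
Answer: 1/9194 ≈ 0.00010877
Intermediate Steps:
L(y) = y (L(y) = y + 6*0 = y + 0 = y)
c = 1750 (c = -25*(8 - 78) = -25*(-70) = 1750)
1/(c + (4453 + 2991)) = 1/(1750 + (4453 + 2991)) = 1/(1750 + 7444) = 1/9194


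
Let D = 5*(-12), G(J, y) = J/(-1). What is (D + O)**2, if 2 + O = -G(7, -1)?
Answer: 3025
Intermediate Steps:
G(J, y) = -J (G(J, y) = J*(-1) = -J)
O = 5 (O = -2 - (-1)*7 = -2 - 1*(-7) = -2 + 7 = 5)
D = -60
(D + O)**2 = (-60 + 5)**2 = (-55)**2 = 3025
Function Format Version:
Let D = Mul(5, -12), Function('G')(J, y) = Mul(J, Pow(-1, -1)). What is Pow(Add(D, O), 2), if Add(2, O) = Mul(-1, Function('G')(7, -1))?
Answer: 3025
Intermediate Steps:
Function('G')(J, y) = Mul(-1, J) (Function('G')(J, y) = Mul(J, -1) = Mul(-1, J))
O = 5 (O = Add(-2, Mul(-1, Mul(-1, 7))) = Add(-2, Mul(-1, -7)) = Add(-2, 7) = 5)
D = -60
Pow(Add(D, O), 2) = Pow(Add(-60, 5), 2) = Pow(-55, 2) = 3025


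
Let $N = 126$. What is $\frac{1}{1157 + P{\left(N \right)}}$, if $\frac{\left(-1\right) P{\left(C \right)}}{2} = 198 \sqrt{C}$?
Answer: $- \frac{1157}{18420167} - \frac{1188 \sqrt{14}}{18420167} \approx -0.00030413$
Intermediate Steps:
$P{\left(C \right)} = - 396 \sqrt{C}$ ($P{\left(C \right)} = - 2 \cdot 198 \sqrt{C} = - 396 \sqrt{C}$)
$\frac{1}{1157 + P{\left(N \right)}} = \frac{1}{1157 - 396 \sqrt{126}} = \frac{1}{1157 - 396 \cdot 3 \sqrt{14}} = \frac{1}{1157 - 1188 \sqrt{14}}$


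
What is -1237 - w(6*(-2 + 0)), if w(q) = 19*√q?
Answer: -1237 - 38*I*√3 ≈ -1237.0 - 65.818*I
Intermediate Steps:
-1237 - w(6*(-2 + 0)) = -1237 - 19*√(6*(-2 + 0)) = -1237 - 19*√(6*(-2)) = -1237 - 19*√(-12) = -1237 - 19*2*I*√3 = -1237 - 38*I*√3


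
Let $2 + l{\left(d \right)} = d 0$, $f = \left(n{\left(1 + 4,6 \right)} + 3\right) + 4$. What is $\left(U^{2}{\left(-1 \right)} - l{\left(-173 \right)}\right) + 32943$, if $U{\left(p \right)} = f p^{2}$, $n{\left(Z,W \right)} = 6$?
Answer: $33114$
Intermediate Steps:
$f = 13$ ($f = \left(6 + 3\right) + 4 = 9 + 4 = 13$)
$l{\left(d \right)} = -2$ ($l{\left(d \right)} = -2 + d 0 = -2 + 0 = -2$)
$U{\left(p \right)} = 13 p^{2}$
$\left(U^{2}{\left(-1 \right)} - l{\left(-173 \right)}\right) + 32943 = \left(\left(13 \left(-1\right)^{2}\right)^{2} - -2\right) + 32943 = \left(\left(13 \cdot 1\right)^{2} + 2\right) + 32943 = \left(13^{2} + 2\right) + 32943 = \left(169 + 2\right) + 32943 = 171 + 32943 = 33114$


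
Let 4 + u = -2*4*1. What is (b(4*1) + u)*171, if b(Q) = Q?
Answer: -1368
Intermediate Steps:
u = -12 (u = -4 - 2*4*1 = -4 - 8*1 = -4 - 8 = -12)
(b(4*1) + u)*171 = (4*1 - 12)*171 = (4 - 12)*171 = -8*171 = -1368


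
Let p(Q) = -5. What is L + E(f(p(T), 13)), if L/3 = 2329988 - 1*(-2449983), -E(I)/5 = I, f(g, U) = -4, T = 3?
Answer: 14339933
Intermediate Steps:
E(I) = -5*I
L = 14339913 (L = 3*(2329988 - 1*(-2449983)) = 3*(2329988 + 2449983) = 3*4779971 = 14339913)
L + E(f(p(T), 13)) = 14339913 - 5*(-4) = 14339913 + 20 = 14339933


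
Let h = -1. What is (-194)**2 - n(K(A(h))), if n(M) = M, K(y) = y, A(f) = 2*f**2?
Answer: 37634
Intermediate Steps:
(-194)**2 - n(K(A(h))) = (-194)**2 - 2*(-1)**2 = 37636 - 2 = 37634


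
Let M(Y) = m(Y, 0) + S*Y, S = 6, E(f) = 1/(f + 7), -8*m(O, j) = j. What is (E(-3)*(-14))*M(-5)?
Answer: 105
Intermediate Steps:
m(O, j) = -j/8
E(f) = 1/(7 + f)
M(Y) = 6*Y (M(Y) = -⅛*0 + 6*Y = 0 + 6*Y = 6*Y)
(E(-3)*(-14))*M(-5) = (-14/(7 - 3))*(6*(-5)) = (-14/4)*(-30) = ((¼)*(-14))*(-30) = -7/2*(-30) = 105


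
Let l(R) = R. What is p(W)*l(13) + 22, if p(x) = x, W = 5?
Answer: 87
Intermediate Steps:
p(W)*l(13) + 22 = 5*13 + 22 = 65 + 22 = 87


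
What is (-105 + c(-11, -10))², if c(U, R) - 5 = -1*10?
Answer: 12100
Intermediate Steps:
c(U, R) = -5 (c(U, R) = 5 - 1*10 = 5 - 10 = -5)
(-105 + c(-11, -10))² = (-105 - 5)² = (-110)² = 12100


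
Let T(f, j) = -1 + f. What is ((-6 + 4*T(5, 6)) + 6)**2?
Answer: 256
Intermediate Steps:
((-6 + 4*T(5, 6)) + 6)**2 = ((-6 + 4*(-1 + 5)) + 6)**2 = ((-6 + 4*4) + 6)**2 = ((-6 + 16) + 6)**2 = (10 + 6)**2 = 16**2 = 256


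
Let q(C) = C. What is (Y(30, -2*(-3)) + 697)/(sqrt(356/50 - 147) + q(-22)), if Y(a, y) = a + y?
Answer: -403150/15597 - 3665*I*sqrt(3497)/15597 ≈ -25.848 - 13.896*I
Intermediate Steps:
(Y(30, -2*(-3)) + 697)/(sqrt(356/50 - 147) + q(-22)) = ((30 - 2*(-3)) + 697)/(sqrt(356/50 - 147) - 22) = ((30 + 6) + 697)/(sqrt(356*(1/50) - 147) - 22) = (36 + 697)/(sqrt(178/25 - 147) - 22) = 733/(sqrt(-3497/25) - 22) = 733/(I*sqrt(3497)/5 - 22) = 733/(-22 + I*sqrt(3497)/5)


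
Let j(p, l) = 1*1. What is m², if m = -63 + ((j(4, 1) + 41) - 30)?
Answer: 2601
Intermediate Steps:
j(p, l) = 1
m = -51 (m = -63 + ((1 + 41) - 30) = -63 + (42 - 30) = -63 + 12 = -51)
m² = (-51)² = 2601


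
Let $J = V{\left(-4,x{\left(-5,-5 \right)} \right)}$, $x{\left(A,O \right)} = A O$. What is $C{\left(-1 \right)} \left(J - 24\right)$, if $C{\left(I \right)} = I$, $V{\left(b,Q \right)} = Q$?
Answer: $-1$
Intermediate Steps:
$J = 25$ ($J = \left(-5\right) \left(-5\right) = 25$)
$C{\left(-1 \right)} \left(J - 24\right) = - (25 - 24) = \left(-1\right) 1 = -1$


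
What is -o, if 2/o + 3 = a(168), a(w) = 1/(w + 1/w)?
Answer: 56450/84507 ≈ 0.66799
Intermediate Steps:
o = -56450/84507 (o = 2/(-3 + 168/(1 + 168²)) = 2/(-3 + 168/(1 + 28224)) = 2/(-3 + 168/28225) = 2/(-84507/28225) = 2*(-28225/84507) = -56450/84507 ≈ -0.66799)
-o = -1*(-56450/84507) = 56450/84507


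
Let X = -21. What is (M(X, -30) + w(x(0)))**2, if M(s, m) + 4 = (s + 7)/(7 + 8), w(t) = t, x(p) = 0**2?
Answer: 5476/225 ≈ 24.338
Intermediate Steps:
x(p) = 0
M(s, m) = -53/15 + s/15 (M(s, m) = -4 + (s + 7)/(7 + 8) = -4 + (7 + s)/15 = -4 + (7 + s)*(1/15) = -4 + (7/15 + s/15) = -53/15 + s/15)
(M(X, -30) + w(x(0)))**2 = ((-53/15 + (1/15)*(-21)) + 0)**2 = ((-53/15 - 7/5) + 0)**2 = (-74/15 + 0)**2 = (-74/15)**2 = 5476/225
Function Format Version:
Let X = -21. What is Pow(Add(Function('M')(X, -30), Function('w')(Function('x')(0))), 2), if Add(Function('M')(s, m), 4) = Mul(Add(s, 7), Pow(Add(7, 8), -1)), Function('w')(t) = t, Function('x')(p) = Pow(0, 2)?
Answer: Rational(5476, 225) ≈ 24.338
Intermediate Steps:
Function('x')(p) = 0
Function('M')(s, m) = Add(Rational(-53, 15), Mul(Rational(1, 15), s)) (Function('M')(s, m) = Add(-4, Mul(Add(s, 7), Pow(Add(7, 8), -1))) = Add(-4, Mul(Add(7, s), Pow(15, -1))) = Add(-4, Mul(Add(7, s), Rational(1, 15))) = Add(-4, Add(Rational(7, 15), Mul(Rational(1, 15), s))) = Add(Rational(-53, 15), Mul(Rational(1, 15), s)))
Pow(Add(Function('M')(X, -30), Function('w')(Function('x')(0))), 2) = Pow(Add(Add(Rational(-53, 15), Mul(Rational(1, 15), -21)), 0), 2) = Pow(Add(Add(Rational(-53, 15), Rational(-7, 5)), 0), 2) = Pow(Add(Rational(-74, 15), 0), 2) = Pow(Rational(-74, 15), 2) = Rational(5476, 225)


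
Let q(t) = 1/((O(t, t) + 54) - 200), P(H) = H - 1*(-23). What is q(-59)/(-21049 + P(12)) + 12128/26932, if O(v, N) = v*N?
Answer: 212487677347/471860018770 ≈ 0.45032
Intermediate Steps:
O(v, N) = N*v
P(H) = 23 + H (P(H) = H + 23 = 23 + H)
q(t) = 1/(-146 + t²) (q(t) = 1/((t*t + 54) - 200) = 1/((t² + 54) - 200) = 1/((54 + t²) - 200) = 1/(-146 + t²))
q(-59)/(-21049 + P(12)) + 12128/26932 = 1/((-146 + (-59)²)*(-21049 + (23 + 12))) + 12128/26932 = 1/((-146 + 3481)*(-21049 + 35)) + 12128*(1/26932) = 1/(3335*(-21014)) + 3032/6733 = (1/3335)*(-1/21014) + 3032/6733 = -1/70081690 + 3032/6733 = 212487677347/471860018770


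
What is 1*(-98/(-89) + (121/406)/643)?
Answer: 25594453/23234162 ≈ 1.1016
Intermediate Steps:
1*(-98/(-89) + (121/406)/643) = 1*(-98*(-1/89) + (121*(1/406))*(1/643)) = 1*(98/89 + (121/406)*(1/643)) = 1*(98/89 + 121/261058) = 1*(25594453/23234162) = 25594453/23234162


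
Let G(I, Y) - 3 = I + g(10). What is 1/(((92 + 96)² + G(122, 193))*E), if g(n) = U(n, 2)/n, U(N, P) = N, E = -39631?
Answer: -1/1405711570 ≈ -7.1138e-10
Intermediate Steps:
g(n) = 1 (g(n) = n/n = 1)
G(I, Y) = 4 + I (G(I, Y) = 3 + (I + 1) = 3 + (1 + I) = 4 + I)
1/(((92 + 96)² + G(122, 193))*E) = 1/(((92 + 96)² + (4 + 122))*(-39631)) = -1/39631/(188² + 126) = -1/39631/(35344 + 126) = -1/39631/35470 = (1/35470)*(-1/39631) = -1/1405711570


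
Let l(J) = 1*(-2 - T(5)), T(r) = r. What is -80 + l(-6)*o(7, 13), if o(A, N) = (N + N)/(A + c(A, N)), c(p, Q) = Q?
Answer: -891/10 ≈ -89.100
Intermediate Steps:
l(J) = -7 (l(J) = 1*(-2 - 1*5) = 1*(-2 - 5) = 1*(-7) = -7)
o(A, N) = 2*N/(A + N) (o(A, N) = (N + N)/(A + N) = (2*N)/(A + N) = 2*N/(A + N))
-80 + l(-6)*o(7, 13) = -80 - 14*13/(7 + 13) = -80 - 14*13/20 = -80 - 7*13/10 = -80 - 91/10 = -891/10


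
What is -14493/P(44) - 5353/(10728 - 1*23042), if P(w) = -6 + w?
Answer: -44565847/116983 ≈ -380.96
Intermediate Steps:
-14493/P(44) - 5353/(10728 - 1*23042) = -14493/(-6 + 44) - 5353/(10728 - 1*23042) = -14493/38 - 5353/(10728 - 23042) = -14493*1/38 - 5353/(-12314) = -14493/38 - 5353*(-1/12314) = -14493/38 + 5353/12314 = -44565847/116983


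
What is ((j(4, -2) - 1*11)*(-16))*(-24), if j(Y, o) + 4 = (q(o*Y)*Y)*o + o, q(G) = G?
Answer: 18048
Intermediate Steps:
j(Y, o) = -4 + o + Y²*o² (j(Y, o) = -4 + (((o*Y)*Y)*o + o) = -4 + (((Y*o)*Y)*o + o) = -4 + ((o*Y²)*o + o) = -4 + (Y²*o² + o) = -4 + (o + Y²*o²) = -4 + o + Y²*o²)
((j(4, -2) - 1*11)*(-16))*(-24) = (((-4 - 2 + 4²*(-2)²) - 1*11)*(-16))*(-24) = (((-4 - 2 + 16*4) - 11)*(-16))*(-24) = (((-4 - 2 + 64) - 11)*(-16))*(-24) = ((58 - 11)*(-16))*(-24) = (47*(-16))*(-24) = -752*(-24) = 18048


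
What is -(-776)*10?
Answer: 7760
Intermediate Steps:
-(-776)*10 = -8*(-970) = 7760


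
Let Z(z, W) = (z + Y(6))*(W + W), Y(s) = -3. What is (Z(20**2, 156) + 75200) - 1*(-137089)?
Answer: 336153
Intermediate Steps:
Z(z, W) = 2*W*(-3 + z) (Z(z, W) = (z - 3)*(W + W) = (-3 + z)*(2*W) = 2*W*(-3 + z))
(Z(20**2, 156) + 75200) - 1*(-137089) = (2*156*(-3 + 20**2) + 75200) - 1*(-137089) = (2*156*(-3 + 400) + 75200) + 137089 = (2*156*397 + 75200) + 137089 = (123864 + 75200) + 137089 = 199064 + 137089 = 336153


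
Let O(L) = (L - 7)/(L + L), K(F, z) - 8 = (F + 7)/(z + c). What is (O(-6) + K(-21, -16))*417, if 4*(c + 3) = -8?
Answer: 16263/4 ≈ 4065.8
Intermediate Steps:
c = -5 (c = -3 + (1/4)*(-8) = -3 - 2 = -5)
K(F, z) = 8 + (7 + F)/(-5 + z) (K(F, z) = 8 + (F + 7)/(z - 5) = 8 + (7 + F)/(-5 + z))
O(L) = (-7 + L)/(2*L) (O(L) = (-7 + L)/((2*L)) = (-7 + L)*(1/(2*L)) = (-7 + L)/(2*L))
(O(-6) + K(-21, -16))*417 = ((1/2)*(-7 - 6)/(-6) + (-33 - 21 + 8*(-16))/(-5 - 16))*417 = ((1/2)*(-1/6)*(-13) + (-33 - 21 - 128)/(-21))*417 = (13/12 - 1/21*(-182))*417 = (13/12 + 26/3)*417 = (39/4)*417 = 16263/4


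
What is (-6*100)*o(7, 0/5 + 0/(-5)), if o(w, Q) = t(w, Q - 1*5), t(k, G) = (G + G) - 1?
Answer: 6600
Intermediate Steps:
t(k, G) = -1 + 2*G (t(k, G) = 2*G - 1 = -1 + 2*G)
o(w, Q) = -11 + 2*Q (o(w, Q) = -1 + 2*(Q - 1*5) = -1 + 2*(Q - 5) = -1 + 2*(-5 + Q) = -1 + (-10 + 2*Q) = -11 + 2*Q)
(-6*100)*o(7, 0/5 + 0/(-5)) = (-6*100)*(-11 + 2*(0/5 + 0/(-5))) = -600*(-11 + 2*(0*(⅕) + 0*(-⅕))) = -600*(-11 + 2*(0 + 0)) = -600*(-11 + 2*0) = -600*(-11 + 0) = -600*(-11) = 6600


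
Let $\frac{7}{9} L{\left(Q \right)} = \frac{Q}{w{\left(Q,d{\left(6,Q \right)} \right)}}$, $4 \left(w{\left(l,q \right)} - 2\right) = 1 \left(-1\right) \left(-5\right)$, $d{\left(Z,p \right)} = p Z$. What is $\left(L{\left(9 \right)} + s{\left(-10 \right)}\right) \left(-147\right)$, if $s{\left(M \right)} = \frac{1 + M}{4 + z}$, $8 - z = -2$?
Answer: $- \frac{11151}{26} \approx -428.88$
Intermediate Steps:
$z = 10$ ($z = 8 - -2 = 8 + 2 = 10$)
$d{\left(Z,p \right)} = Z p$
$w{\left(l,q \right)} = \frac{13}{4}$ ($w{\left(l,q \right)} = 2 + \frac{1 \left(-1\right) \left(-5\right)}{4} = 2 + \frac{\left(-1\right) \left(-5\right)}{4} = 2 + \frac{1}{4} \cdot 5 = 2 + \frac{5}{4} = \frac{13}{4}$)
$s{\left(M \right)} = \frac{1}{14} + \frac{M}{14}$ ($s{\left(M \right)} = \frac{1 + M}{4 + 10} = \frac{1 + M}{14} = \left(1 + M\right) \frac{1}{14} = \frac{1}{14} + \frac{M}{14}$)
$L{\left(Q \right)} = \frac{36 Q}{91}$ ($L{\left(Q \right)} = \frac{9 \frac{Q}{\frac{13}{4}}}{7} = \frac{9 Q \frac{4}{13}}{7} = \frac{9 \frac{4 Q}{13}}{7} = \frac{36 Q}{91}$)
$\left(L{\left(9 \right)} + s{\left(-10 \right)}\right) \left(-147\right) = \left(\frac{36}{91} \cdot 9 + \left(\frac{1}{14} + \frac{1}{14} \left(-10\right)\right)\right) \left(-147\right) = \left(\frac{324}{91} + \left(\frac{1}{14} - \frac{5}{7}\right)\right) \left(-147\right) = \left(\frac{324}{91} - \frac{9}{14}\right) \left(-147\right) = \frac{531}{182} \left(-147\right) = - \frac{11151}{26}$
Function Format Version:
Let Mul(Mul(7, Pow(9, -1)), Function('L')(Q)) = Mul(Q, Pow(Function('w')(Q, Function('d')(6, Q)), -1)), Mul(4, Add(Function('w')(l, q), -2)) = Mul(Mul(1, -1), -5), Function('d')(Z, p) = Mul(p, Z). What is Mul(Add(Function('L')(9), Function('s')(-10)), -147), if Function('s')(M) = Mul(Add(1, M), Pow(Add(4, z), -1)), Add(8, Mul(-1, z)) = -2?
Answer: Rational(-11151, 26) ≈ -428.88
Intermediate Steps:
z = 10 (z = Add(8, Mul(-1, -2)) = Add(8, 2) = 10)
Function('d')(Z, p) = Mul(Z, p)
Function('w')(l, q) = Rational(13, 4) (Function('w')(l, q) = Add(2, Mul(Rational(1, 4), Mul(Mul(1, -1), -5))) = Add(2, Mul(Rational(1, 4), Mul(-1, -5))) = Add(2, Mul(Rational(1, 4), 5)) = Add(2, Rational(5, 4)) = Rational(13, 4))
Function('s')(M) = Add(Rational(1, 14), Mul(Rational(1, 14), M)) (Function('s')(M) = Mul(Add(1, M), Pow(Add(4, 10), -1)) = Mul(Add(1, M), Pow(14, -1)) = Mul(Add(1, M), Rational(1, 14)) = Add(Rational(1, 14), Mul(Rational(1, 14), M)))
Function('L')(Q) = Mul(Rational(36, 91), Q) (Function('L')(Q) = Mul(Rational(9, 7), Mul(Q, Pow(Rational(13, 4), -1))) = Mul(Rational(9, 7), Mul(Q, Rational(4, 13))) = Mul(Rational(9, 7), Mul(Rational(4, 13), Q)) = Mul(Rational(36, 91), Q))
Mul(Add(Function('L')(9), Function('s')(-10)), -147) = Mul(Add(Mul(Rational(36, 91), 9), Add(Rational(1, 14), Mul(Rational(1, 14), -10))), -147) = Mul(Add(Rational(324, 91), Add(Rational(1, 14), Rational(-5, 7))), -147) = Mul(Add(Rational(324, 91), Rational(-9, 14)), -147) = Mul(Rational(531, 182), -147) = Rational(-11151, 26)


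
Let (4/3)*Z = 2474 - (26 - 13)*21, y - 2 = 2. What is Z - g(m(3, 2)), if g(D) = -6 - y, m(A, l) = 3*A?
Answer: 6643/4 ≈ 1660.8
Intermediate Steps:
y = 4 (y = 2 + 2 = 4)
g(D) = -10 (g(D) = -6 - 1*4 = -6 - 4 = -10)
Z = 6603/4 (Z = 3*(2474 - (26 - 13)*21)/4 = 3*(2474 - 13*21)/4 = 3*(2474 - 1*273)/4 = 3*(2474 - 273)/4 = (¾)*2201 = 6603/4 ≈ 1650.8)
Z - g(m(3, 2)) = 6603/4 - 1*(-10) = 6603/4 + 10 = 6643/4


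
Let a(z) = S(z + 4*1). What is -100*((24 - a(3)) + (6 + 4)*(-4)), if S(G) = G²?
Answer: 6500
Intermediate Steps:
a(z) = (4 + z)² (a(z) = (z + 4*1)² = (z + 4)² = (4 + z)²)
-100*((24 - a(3)) + (6 + 4)*(-4)) = -100*((24 - (4 + 3)²) + (6 + 4)*(-4)) = -100*((24 - 1*7²) + 10*(-4)) = -100*((24 - 1*49) - 40) = -100*((24 - 49) - 40) = -100*(-25 - 40) = -100*(-65) = 6500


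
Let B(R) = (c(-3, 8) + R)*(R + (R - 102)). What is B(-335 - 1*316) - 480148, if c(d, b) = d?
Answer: 438068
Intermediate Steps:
B(R) = (-102 + 2*R)*(-3 + R) (B(R) = (-3 + R)*(R + (R - 102)) = (-3 + R)*(R + (-102 + R)) = (-3 + R)*(-102 + 2*R) = (-102 + 2*R)*(-3 + R))
B(-335 - 1*316) - 480148 = (306 - 108*(-335 - 1*316) + 2*(-335 - 1*316)²) - 480148 = (306 - 108*(-335 - 316) + 2*(-335 - 316)²) - 480148 = (306 - 108*(-651) + 2*(-651)²) - 480148 = (306 + 70308 + 2*423801) - 480148 = (306 + 70308 + 847602) - 480148 = 918216 - 480148 = 438068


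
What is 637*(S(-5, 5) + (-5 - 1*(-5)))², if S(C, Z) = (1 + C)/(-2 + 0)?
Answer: 2548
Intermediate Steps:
S(C, Z) = -½ - C/2 (S(C, Z) = (1 + C)/(-2) = (1 + C)*(-½) = -½ - C/2)
637*(S(-5, 5) + (-5 - 1*(-5)))² = 637*((-½ - ½*(-5)) + (-5 - 1*(-5)))² = 637*((-½ + 5/2) + (-5 + 5))² = 637*(2 + 0)² = 637*2² = 637*4 = 2548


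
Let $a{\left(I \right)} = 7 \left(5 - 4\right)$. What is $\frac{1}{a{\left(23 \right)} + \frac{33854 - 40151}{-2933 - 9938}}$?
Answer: $\frac{12871}{96394} \approx 0.13352$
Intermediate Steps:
$a{\left(I \right)} = 7$ ($a{\left(I \right)} = 7 \cdot 1 = 7$)
$\frac{1}{a{\left(23 \right)} + \frac{33854 - 40151}{-2933 - 9938}} = \frac{1}{7 + \frac{33854 - 40151}{-2933 - 9938}} = \frac{1}{7 - \frac{6297}{-12871}} = \frac{1}{7 - - \frac{6297}{12871}} = \frac{1}{7 + \frac{6297}{12871}} = \frac{1}{\frac{96394}{12871}} = \frac{12871}{96394}$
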